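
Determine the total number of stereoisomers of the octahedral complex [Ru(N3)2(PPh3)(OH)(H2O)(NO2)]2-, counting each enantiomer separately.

15

In an octahedral complex each vertex has one trans partner and four cis neighbours.
Placing the ligands in turn and identifying arrangements related by rotation or reflection leaves 9 distinct geometric isomers.
Of these, 6 lack any improper symmetry element and so occur as enantiomeric pairs, giving 9 + 6 = 15 stereoisomers in total.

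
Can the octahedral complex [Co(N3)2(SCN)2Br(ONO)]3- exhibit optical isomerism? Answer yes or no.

In an octahedral complex each vertex has one trans partner and four cis neighbours.
Systematic placement gives 6 geometric isomers: N3 cis, SCN trans; N3 cis, SCN cis (3 arrangements, 2 chiral); N3 trans, SCN trans; N3 trans, SCN cis.
Of these, 2 lack any improper symmetry element and so occur as enantiomeric pairs, giving 6 + 2 = 8 stereoisomers in total.

yes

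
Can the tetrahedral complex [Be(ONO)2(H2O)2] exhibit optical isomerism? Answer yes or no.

Only one geometric arrangement is possible.

no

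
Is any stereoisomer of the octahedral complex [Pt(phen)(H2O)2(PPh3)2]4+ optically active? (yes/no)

An octahedron has six vertices in three trans pairs; every non-trans pair is cis.
Each phen is bidentate and must span two cis positions.
The distinct arrangements are (3 in all): H2O trans, PPh3 cis; H2O cis, PPh3 cis (chiral); H2O cis, PPh3 trans.
One of these lacks any improper symmetry element and so occurs as an enantiomeric pair, giving 3 + 1 = 4 stereoisomers in total.

yes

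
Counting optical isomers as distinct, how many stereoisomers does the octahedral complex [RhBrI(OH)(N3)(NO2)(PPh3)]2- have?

The six octahedral sites form three mutually perpendicular trans pairs.
Systematic enumeration (placing each ligand type in turn and discarding arrangements equivalent by rotation or reflection) gives 15 geometric isomers.
Of these, 15 lack any improper symmetry element and so occur as enantiomeric pairs, giving 15 + 15 = 30 stereoisomers in total.

30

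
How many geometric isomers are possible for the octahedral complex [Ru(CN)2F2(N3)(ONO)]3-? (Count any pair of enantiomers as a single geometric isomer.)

An octahedron has six vertices in three trans pairs; every non-trans pair is cis.
The distinct arrangements are (6 in all): CN trans, F trans; CN trans, F cis; CN cis, F cis (3 arrangements, 2 chiral); CN cis, F trans.

6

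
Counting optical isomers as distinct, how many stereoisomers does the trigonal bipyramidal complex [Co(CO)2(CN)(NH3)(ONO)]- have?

In a trigonal bipyramid the two axial positions differ from the three equatorial ones.
Placing the ligands in turn and identifying arrangements related by rotation or reflection leaves 7 distinct geometric isomers.
Of these, 3 lack any improper symmetry element and so occur as enantiomeric pairs, giving 7 + 3 = 10 stereoisomers in total.

10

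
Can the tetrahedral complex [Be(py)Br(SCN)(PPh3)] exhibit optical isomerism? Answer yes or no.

yes

All four vertices of a tetrahedron are equivalent and mutually adjacent, so cis/trans isomerism cannot arise.
Only one geometric arrangement is possible; it has no improper symmetry element, so it exists as a pair of enantiomers (2 stereoisomers).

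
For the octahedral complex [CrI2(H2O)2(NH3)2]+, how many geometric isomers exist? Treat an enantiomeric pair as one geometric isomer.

The six octahedral sites form three mutually perpendicular trans pairs.
The distinct arrangements are (5 in all): I trans, H2O trans, NH3 trans; I cis, H2O trans, NH3 cis; I cis, H2O cis, NH3 trans; I cis, H2O cis, NH3 cis (chiral); I trans, H2O cis, NH3 cis.

5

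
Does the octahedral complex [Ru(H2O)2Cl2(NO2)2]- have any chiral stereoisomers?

yes

In an octahedral complex each vertex has one trans partner and four cis neighbours.
The distinct arrangements are (5 in all): H2O trans, Cl trans, NO2 trans; H2O cis, Cl trans, NO2 cis; H2O cis, Cl cis, NO2 trans; H2O cis, Cl cis, NO2 cis (chiral); H2O trans, Cl cis, NO2 cis.
One of these lacks any improper symmetry element and so occurs as an enantiomeric pair, giving 5 + 1 = 6 stereoisomers in total.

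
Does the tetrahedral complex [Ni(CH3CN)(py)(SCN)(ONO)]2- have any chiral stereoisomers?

All four vertices of a tetrahedron are equivalent and mutually adjacent, so cis/trans isomerism cannot arise.
Only one geometric arrangement is possible; it has no improper symmetry element, so it exists as a pair of enantiomers (2 stereoisomers).

yes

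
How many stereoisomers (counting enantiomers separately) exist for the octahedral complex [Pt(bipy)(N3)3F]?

2

In an octahedral complex each vertex has one trans partner and four cis neighbours.
Each bipy is bidentate and must span two cis positions.
Working through the distinct placements yields 2 geometric isomers: N3 fac; N3 mer.
Each arrangement has an internal mirror plane or centre of symmetry, so none is chiral.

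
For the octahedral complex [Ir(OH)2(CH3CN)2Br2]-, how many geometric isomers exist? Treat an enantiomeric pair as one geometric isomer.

The distinct arrangements are (5 in all): OH trans, CH3CN trans, Br trans; OH cis, CH3CN cis, Br trans; OH trans, CH3CN cis, Br cis; OH cis, CH3CN cis, Br cis (chiral); OH cis, CH3CN trans, Br cis.

5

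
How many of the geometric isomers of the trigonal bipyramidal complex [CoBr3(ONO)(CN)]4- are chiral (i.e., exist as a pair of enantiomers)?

0

A trigonal bipyramid has two axial and three equatorial sites, which are chemically inequivalent.
Working through the distinct placements yields 4 geometric isomers: ONO equatorial, CN equatorial; ONO equatorial, CN axial; ONO axial, CN equatorial; ONO axial, CN axial.
Each arrangement has an internal mirror plane or centre of symmetry, so none is chiral.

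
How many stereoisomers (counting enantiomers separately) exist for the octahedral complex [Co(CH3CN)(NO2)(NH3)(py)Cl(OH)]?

30

An octahedron has six vertices in three trans pairs; every non-trans pair is cis.
Exhaustive case analysis gives 15 geometric isomers.
Of these, 15 lack any improper symmetry element and so occur as enantiomeric pairs, giving 15 + 15 = 30 stereoisomers in total.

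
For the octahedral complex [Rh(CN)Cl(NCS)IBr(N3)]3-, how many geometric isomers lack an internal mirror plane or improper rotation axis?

15

Systematic enumeration (placing each ligand type in turn and discarding arrangements equivalent by rotation or reflection) gives 15 geometric isomers.
Of these, 15 lack any improper symmetry element and so occur as enantiomeric pairs, giving 15 + 15 = 30 stereoisomers in total.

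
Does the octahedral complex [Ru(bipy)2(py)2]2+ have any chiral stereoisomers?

Each bipy is bidentate and must span two cis positions.
The distinct arrangements are (2 in all): py trans; py cis (chiral).
One of these lacks any improper symmetry element and so occurs as an enantiomeric pair, giving 2 + 1 = 3 stereoisomers in total.

yes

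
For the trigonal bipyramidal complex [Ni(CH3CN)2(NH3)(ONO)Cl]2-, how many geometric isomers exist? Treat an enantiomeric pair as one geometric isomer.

A trigonal bipyramid has two axial and three equatorial sites, which are chemically inequivalent.
Systematic enumeration (placing each ligand type in turn and discarding arrangements equivalent by rotation or reflection) gives 7 geometric isomers.

7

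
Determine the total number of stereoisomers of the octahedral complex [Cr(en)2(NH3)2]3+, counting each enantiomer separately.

Each en is bidentate and must span two cis positions.
Working through the distinct placements yields 2 geometric isomers: NH3 trans; NH3 cis (chiral).
One of these lacks any improper symmetry element and so occurs as an enantiomeric pair, giving 2 + 1 = 3 stereoisomers in total.

3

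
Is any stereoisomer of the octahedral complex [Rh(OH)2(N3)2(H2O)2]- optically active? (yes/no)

yes

Systematic placement gives 5 geometric isomers: OH trans, N3 trans, H2O trans; OH cis, N3 cis, H2O trans; OH trans, N3 cis, H2O cis; OH cis, N3 cis, H2O cis (chiral); OH cis, N3 trans, H2O cis.
One of these lacks any improper symmetry element and so occurs as an enantiomeric pair, giving 5 + 1 = 6 stereoisomers in total.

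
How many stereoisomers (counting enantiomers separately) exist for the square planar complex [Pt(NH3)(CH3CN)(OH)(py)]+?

In a square planar complex each vertex has one trans partner and two cis neighbours.
Systematic placement gives 3 geometric isomers: (CH3CN/OH trans, NH3/py trans); (CH3CN/py trans, NH3/OH trans); (CH3CN/NH3 trans, OH/py trans).
Each arrangement has an internal mirror plane or centre of symmetry, so none is chiral.

3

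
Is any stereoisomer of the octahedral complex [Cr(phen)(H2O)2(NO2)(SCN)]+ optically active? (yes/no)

In an octahedral complex each vertex has one trans partner and four cis neighbours.
Each phen is bidentate and must span two cis positions.
Working through the distinct placements yields 4 geometric isomers: H2O trans; H2O cis (3 arrangements, 2 chiral).
Of these, 2 lack any improper symmetry element and so occur as enantiomeric pairs, giving 4 + 2 = 6 stereoisomers in total.

yes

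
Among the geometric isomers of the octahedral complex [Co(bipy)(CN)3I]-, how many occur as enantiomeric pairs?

0

Each bipy is bidentate and must span two cis positions.
The distinct arrangements are (2 in all): CN mer; CN fac.
Each arrangement has an internal mirror plane or centre of symmetry, so none is chiral.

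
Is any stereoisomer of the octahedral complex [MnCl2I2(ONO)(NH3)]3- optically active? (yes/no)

In an octahedral complex each vertex has one trans partner and four cis neighbours.
Working through the distinct placements yields 6 geometric isomers: Cl trans, I trans; Cl trans, I cis; Cl cis, I cis (3 arrangements, 2 chiral); Cl cis, I trans.
Of these, 2 lack any improper symmetry element and so occur as enantiomeric pairs, giving 6 + 2 = 8 stereoisomers in total.

yes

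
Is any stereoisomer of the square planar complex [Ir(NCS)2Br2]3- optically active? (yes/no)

no

A square has two trans pairs of vertices; adjacent vertices are cis.
The distinct arrangements are (2 in all): NCS cis; NCS trans.
Each arrangement has an internal mirror plane or centre of symmetry, so none is chiral.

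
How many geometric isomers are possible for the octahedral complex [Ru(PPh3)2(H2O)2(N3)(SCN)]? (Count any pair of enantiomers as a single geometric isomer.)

6

The six octahedral sites form three mutually perpendicular trans pairs.
The distinct arrangements are (6 in all): PPh3 cis, H2O trans; PPh3 trans, H2O trans; PPh3 cis, H2O cis (3 arrangements, 2 chiral); PPh3 trans, H2O cis.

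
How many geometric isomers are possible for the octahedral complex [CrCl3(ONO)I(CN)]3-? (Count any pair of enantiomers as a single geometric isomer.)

In an octahedral complex each vertex has one trans partner and four cis neighbours.
Working through the distinct placements yields 4 geometric isomers: Cl mer (3 arrangements); Cl fac (chiral).

4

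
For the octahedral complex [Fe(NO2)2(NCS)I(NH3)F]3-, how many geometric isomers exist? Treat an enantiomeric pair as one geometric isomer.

The six octahedral sites form three mutually perpendicular trans pairs.
Placing the ligands in turn and identifying arrangements related by rotation or reflection leaves 9 distinct geometric isomers.

9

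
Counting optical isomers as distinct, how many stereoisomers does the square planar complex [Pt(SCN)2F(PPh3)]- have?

In a square planar complex each vertex has one trans partner and two cis neighbours.
Working through the distinct placements yields 2 geometric isomers: SCN cis; SCN trans.
Each arrangement has an internal mirror plane or centre of symmetry, so none is chiral.

2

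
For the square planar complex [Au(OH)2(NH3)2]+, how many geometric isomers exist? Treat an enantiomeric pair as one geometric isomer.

In a square planar complex each vertex has one trans partner and two cis neighbours.
Systematic placement gives 2 geometric isomers: OH cis; OH trans.

2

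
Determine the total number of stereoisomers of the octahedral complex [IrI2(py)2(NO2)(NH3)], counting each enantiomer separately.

In an octahedral complex each vertex has one trans partner and four cis neighbours.
The distinct arrangements are (6 in all): I trans, py trans; I trans, py cis; I cis, py trans; I cis, py cis (3 arrangements, 2 chiral).
Of these, 2 lack any improper symmetry element and so occur as enantiomeric pairs, giving 6 + 2 = 8 stereoisomers in total.

8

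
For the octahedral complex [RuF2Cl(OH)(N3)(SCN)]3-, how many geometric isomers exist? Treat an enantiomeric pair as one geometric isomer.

9

In an octahedral complex each vertex has one trans partner and four cis neighbours.
Systematic enumeration (placing each ligand type in turn and discarding arrangements equivalent by rotation or reflection) gives 9 geometric isomers.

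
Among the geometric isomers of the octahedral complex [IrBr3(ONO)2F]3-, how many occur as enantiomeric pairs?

An octahedron has six vertices in three trans pairs; every non-trans pair is cis.
Systematic placement gives 3 geometric isomers: Br mer, ONO trans; Br mer, ONO cis; Br fac, ONO cis.
Each arrangement has an internal mirror plane or centre of symmetry, so none is chiral.

0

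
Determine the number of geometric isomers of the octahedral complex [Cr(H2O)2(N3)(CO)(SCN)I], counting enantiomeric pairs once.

Exhaustive case analysis gives 9 geometric isomers.

9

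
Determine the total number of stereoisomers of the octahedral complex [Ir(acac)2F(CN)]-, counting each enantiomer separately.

Each acac is bidentate and must span two cis positions.
Working through the distinct placements yields 2 geometric isomers: F and CN mutually trans; F and CN mutually cis (chiral).
One of these lacks any improper symmetry element and so occurs as an enantiomeric pair, giving 2 + 1 = 3 stereoisomers in total.

3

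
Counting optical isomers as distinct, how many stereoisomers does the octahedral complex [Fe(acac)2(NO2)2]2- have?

3

Each acac is bidentate and must span two cis positions.
Working through the distinct placements yields 2 geometric isomers: NO2 trans; NO2 cis (chiral).
One of these lacks any improper symmetry element and so occurs as an enantiomeric pair, giving 2 + 1 = 3 stereoisomers in total.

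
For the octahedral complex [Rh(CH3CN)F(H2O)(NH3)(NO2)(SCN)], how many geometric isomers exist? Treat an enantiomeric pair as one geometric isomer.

The six octahedral sites form three mutually perpendicular trans pairs.
Systematic enumeration (placing each ligand type in turn and discarding arrangements equivalent by rotation or reflection) gives 15 geometric isomers.

15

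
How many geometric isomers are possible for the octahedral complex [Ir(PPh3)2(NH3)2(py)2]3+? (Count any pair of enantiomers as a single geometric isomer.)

An octahedron has six vertices in three trans pairs; every non-trans pair is cis.
Systematic placement gives 5 geometric isomers: PPh3 trans, NH3 trans, py trans; PPh3 cis, NH3 trans, py cis; PPh3 cis, NH3 cis, py trans; PPh3 cis, NH3 cis, py cis (chiral); PPh3 trans, NH3 cis, py cis.

5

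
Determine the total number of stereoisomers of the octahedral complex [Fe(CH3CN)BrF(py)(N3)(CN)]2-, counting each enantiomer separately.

Placing the ligands in turn and identifying arrangements related by rotation or reflection leaves 15 distinct geometric isomers.
Of these, 15 lack any improper symmetry element and so occur as enantiomeric pairs, giving 15 + 15 = 30 stereoisomers in total.

30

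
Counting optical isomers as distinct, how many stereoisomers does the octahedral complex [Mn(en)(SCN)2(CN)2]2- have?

The six octahedral sites form three mutually perpendicular trans pairs.
Each en is bidentate and must span two cis positions.
There are 3 geometric isomers: SCN cis, CN trans; SCN cis, CN cis (chiral); SCN trans, CN cis.
One of these lacks any improper symmetry element and so occurs as an enantiomeric pair, giving 3 + 1 = 4 stereoisomers in total.

4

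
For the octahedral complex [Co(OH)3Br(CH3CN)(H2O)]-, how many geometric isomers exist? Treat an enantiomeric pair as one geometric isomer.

The six octahedral sites form three mutually perpendicular trans pairs.
Working through the distinct placements yields 4 geometric isomers: OH mer (3 arrangements); OH fac (chiral).

4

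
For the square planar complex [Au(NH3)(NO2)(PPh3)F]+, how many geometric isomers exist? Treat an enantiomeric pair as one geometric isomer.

A square has two trans pairs of vertices; adjacent vertices are cis.
The distinct arrangements are (3 in all): (F/NO2 trans, NH3/PPh3 trans); (F/PPh3 trans, NH3/NO2 trans); (F/NH3 trans, NO2/PPh3 trans).

3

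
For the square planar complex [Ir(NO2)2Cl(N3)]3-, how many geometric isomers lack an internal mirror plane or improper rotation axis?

0

A square has two trans pairs of vertices; adjacent vertices are cis.
Systematic placement gives 2 geometric isomers: NO2 cis; NO2 trans.
Each arrangement has an internal mirror plane or centre of symmetry, so none is chiral.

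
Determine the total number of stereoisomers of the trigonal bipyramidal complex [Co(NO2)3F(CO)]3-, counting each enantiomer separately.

4

A trigonal bipyramid has two axial and three equatorial sites, which are chemically inequivalent.
The distinct arrangements are (4 in all): F axial, CO axial; F equatorial, CO axial; F axial, CO equatorial; F equatorial, CO equatorial.
Each arrangement has an internal mirror plane or centre of symmetry, so none is chiral.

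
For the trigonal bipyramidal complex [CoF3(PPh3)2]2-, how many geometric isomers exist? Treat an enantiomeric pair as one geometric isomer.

3

In a trigonal bipyramid the two axial positions differ from the three equatorial ones.
Systematic placement gives 3 geometric isomers: PPh3 both equatorial; PPh3 one axial, one equatorial; PPh3 both axial.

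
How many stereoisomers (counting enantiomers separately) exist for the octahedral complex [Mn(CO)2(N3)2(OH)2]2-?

6

The distinct arrangements are (5 in all): CO trans, N3 trans, OH trans; CO trans, N3 cis, OH cis; CO cis, N3 cis, OH trans; CO cis, N3 cis, OH cis (chiral); CO cis, N3 trans, OH cis.
One of these lacks any improper symmetry element and so occurs as an enantiomeric pair, giving 5 + 1 = 6 stereoisomers in total.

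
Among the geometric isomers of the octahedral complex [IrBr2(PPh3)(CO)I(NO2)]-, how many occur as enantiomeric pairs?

The six octahedral sites form three mutually perpendicular trans pairs.
Placing the ligands in turn and identifying arrangements related by rotation or reflection leaves 9 distinct geometric isomers.
Of these, 6 lack any improper symmetry element and so occur as enantiomeric pairs, giving 9 + 6 = 15 stereoisomers in total.

6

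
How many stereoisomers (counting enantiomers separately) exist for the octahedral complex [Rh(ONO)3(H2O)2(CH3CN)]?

3

An octahedron has six vertices in three trans pairs; every non-trans pair is cis.
The distinct arrangements are (3 in all): ONO mer, H2O cis; ONO mer, H2O trans; ONO fac, H2O cis.
Each arrangement has an internal mirror plane or centre of symmetry, so none is chiral.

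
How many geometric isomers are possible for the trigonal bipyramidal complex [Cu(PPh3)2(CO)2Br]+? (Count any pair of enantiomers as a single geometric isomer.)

5

In a trigonal bipyramid the two axial positions differ from the three equatorial ones.
Placing the ligands in turn and identifying arrangements related by rotation or reflection leaves 5 distinct geometric isomers.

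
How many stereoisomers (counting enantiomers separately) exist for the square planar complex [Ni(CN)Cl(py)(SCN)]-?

In a square planar complex each vertex has one trans partner and two cis neighbours.
The distinct arrangements are (3 in all): (CN/SCN trans, Cl/py trans); (CN/py trans, Cl/SCN trans); (CN/Cl trans, SCN/py trans).
Each arrangement has an internal mirror plane or centre of symmetry, so none is chiral.

3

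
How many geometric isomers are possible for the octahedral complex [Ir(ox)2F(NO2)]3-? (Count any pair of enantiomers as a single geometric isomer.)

2

The six octahedral sites form three mutually perpendicular trans pairs.
Each ox is bidentate and must span two cis positions.
There are 2 geometric isomers: F and NO2 mutually trans; F and NO2 mutually cis (chiral).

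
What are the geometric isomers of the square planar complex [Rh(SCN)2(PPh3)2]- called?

A square has two trans pairs of vertices; adjacent vertices are cis.
The distinct arrangements are (2 in all): SCN cis; SCN trans.

cis and trans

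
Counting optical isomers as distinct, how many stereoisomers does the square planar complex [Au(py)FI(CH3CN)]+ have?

Systematic placement gives 3 geometric isomers: (CH3CN/I trans, F/py trans); (CH3CN/py trans, F/I trans); (CH3CN/F trans, I/py trans).
Each arrangement has an internal mirror plane or centre of symmetry, so none is chiral.

3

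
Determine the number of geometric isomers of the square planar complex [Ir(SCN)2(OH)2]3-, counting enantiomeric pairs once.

In a square planar complex each vertex has one trans partner and two cis neighbours.
Working through the distinct placements yields 2 geometric isomers: SCN cis; SCN trans.

2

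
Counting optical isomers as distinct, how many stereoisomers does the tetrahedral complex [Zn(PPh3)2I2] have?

1

All four vertices of a tetrahedron are equivalent and mutually adjacent, so cis/trans isomerism cannot arise.
Only one geometric arrangement is possible.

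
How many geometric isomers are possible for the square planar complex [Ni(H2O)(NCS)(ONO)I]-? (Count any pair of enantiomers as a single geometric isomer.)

Working through the distinct placements yields 3 geometric isomers: (H2O/NCS trans, I/ONO trans); (H2O/ONO trans, I/NCS trans); (H2O/I trans, NCS/ONO trans).

3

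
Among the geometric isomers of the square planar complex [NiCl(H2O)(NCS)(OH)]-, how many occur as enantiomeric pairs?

0

In a square planar complex each vertex has one trans partner and two cis neighbours.
Working through the distinct placements yields 3 geometric isomers: (Cl/NCS trans, H2O/OH trans); (Cl/OH trans, H2O/NCS trans); (Cl/H2O trans, NCS/OH trans).
Each arrangement has an internal mirror plane or centre of symmetry, so none is chiral.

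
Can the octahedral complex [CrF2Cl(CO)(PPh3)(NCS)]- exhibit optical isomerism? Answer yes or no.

yes

Placing the ligands in turn and identifying arrangements related by rotation or reflection leaves 9 distinct geometric isomers.
Of these, 6 lack any improper symmetry element and so occur as enantiomeric pairs, giving 9 + 6 = 15 stereoisomers in total.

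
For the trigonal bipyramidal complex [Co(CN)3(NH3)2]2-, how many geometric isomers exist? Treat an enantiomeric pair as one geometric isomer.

A trigonal bipyramid has two axial and three equatorial sites, which are chemically inequivalent.
Systematic placement gives 3 geometric isomers: NH3 both equatorial; NH3 one axial, one equatorial; NH3 both axial.

3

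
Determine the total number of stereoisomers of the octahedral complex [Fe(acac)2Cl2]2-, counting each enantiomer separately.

The six octahedral sites form three mutually perpendicular trans pairs.
Each acac is bidentate and must span two cis positions.
The distinct arrangements are (2 in all): Cl trans; Cl cis (chiral).
One of these lacks any improper symmetry element and so occurs as an enantiomeric pair, giving 2 + 1 = 3 stereoisomers in total.

3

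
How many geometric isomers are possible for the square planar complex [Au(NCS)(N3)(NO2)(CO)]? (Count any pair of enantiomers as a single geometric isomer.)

3

Working through the distinct placements yields 3 geometric isomers: (CO/NCS trans, N3/NO2 trans); (CO/NO2 trans, N3/NCS trans); (CO/N3 trans, NCS/NO2 trans).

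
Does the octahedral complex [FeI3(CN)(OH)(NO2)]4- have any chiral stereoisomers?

yes

The distinct arrangements are (4 in all): I mer (3 arrangements); I fac (chiral).
One of these lacks any improper symmetry element and so occurs as an enantiomeric pair, giving 4 + 1 = 5 stereoisomers in total.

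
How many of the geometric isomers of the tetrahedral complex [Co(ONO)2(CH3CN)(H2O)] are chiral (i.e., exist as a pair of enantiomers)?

All four vertices of a tetrahedron are equivalent and mutually adjacent, so cis/trans isomerism cannot arise.
Only one geometric arrangement is possible.

0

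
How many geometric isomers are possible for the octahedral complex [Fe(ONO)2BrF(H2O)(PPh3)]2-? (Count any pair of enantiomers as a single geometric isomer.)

Exhaustive case analysis gives 9 geometric isomers.

9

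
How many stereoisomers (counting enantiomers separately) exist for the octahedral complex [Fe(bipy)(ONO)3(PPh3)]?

2

Each bipy is bidentate and must span two cis positions.
Systematic placement gives 2 geometric isomers: ONO mer; ONO fac.
Each arrangement has an internal mirror plane or centre of symmetry, so none is chiral.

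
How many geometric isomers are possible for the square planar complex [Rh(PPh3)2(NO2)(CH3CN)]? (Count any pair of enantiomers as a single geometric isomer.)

2

A square has two trans pairs of vertices; adjacent vertices are cis.
The distinct arrangements are (2 in all): PPh3 cis; PPh3 trans.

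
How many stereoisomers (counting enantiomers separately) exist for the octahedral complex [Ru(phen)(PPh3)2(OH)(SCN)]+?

An octahedron has six vertices in three trans pairs; every non-trans pair is cis.
Each phen is bidentate and must span two cis positions.
There are 4 geometric isomers: PPh3 cis (3 arrangements, 2 chiral); PPh3 trans.
Of these, 2 lack any improper symmetry element and so occur as enantiomeric pairs, giving 4 + 2 = 6 stereoisomers in total.

6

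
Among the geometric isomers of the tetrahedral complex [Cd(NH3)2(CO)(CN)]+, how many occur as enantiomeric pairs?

In a tetrahedral complex all four positions are equivalent and every pair of ligands is adjacent — there is no cis/trans distinction.
Only one geometric arrangement is possible.

0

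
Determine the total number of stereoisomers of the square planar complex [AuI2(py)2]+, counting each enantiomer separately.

2

A square has two trans pairs of vertices; adjacent vertices are cis.
The distinct arrangements are (2 in all): I cis; I trans.
Each arrangement has an internal mirror plane or centre of symmetry, so none is chiral.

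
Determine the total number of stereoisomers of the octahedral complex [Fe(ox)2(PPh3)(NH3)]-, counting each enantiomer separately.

3

The six octahedral sites form three mutually perpendicular trans pairs.
Each ox is bidentate and must span two cis positions.
There are 2 geometric isomers: PPh3 and NH3 mutually trans; PPh3 and NH3 mutually cis (chiral).
One of these lacks any improper symmetry element and so occurs as an enantiomeric pair, giving 2 + 1 = 3 stereoisomers in total.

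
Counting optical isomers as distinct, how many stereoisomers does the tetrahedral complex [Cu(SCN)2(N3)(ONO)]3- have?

1

All four vertices of a tetrahedron are equivalent and mutually adjacent, so cis/trans isomerism cannot arise.
Only one geometric arrangement is possible.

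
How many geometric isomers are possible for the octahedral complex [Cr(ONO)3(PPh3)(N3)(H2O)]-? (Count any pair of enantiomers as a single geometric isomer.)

In an octahedral complex each vertex has one trans partner and four cis neighbours.
Working through the distinct placements yields 4 geometric isomers: ONO mer (3 arrangements); ONO fac (chiral).

4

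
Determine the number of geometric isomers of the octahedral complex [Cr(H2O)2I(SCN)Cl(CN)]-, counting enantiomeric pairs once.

9

The six octahedral sites form three mutually perpendicular trans pairs.
Placing the ligands in turn and identifying arrangements related by rotation or reflection leaves 9 distinct geometric isomers.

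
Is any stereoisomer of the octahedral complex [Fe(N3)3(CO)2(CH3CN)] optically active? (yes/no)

no

The distinct arrangements are (3 in all): N3 mer, CO cis; N3 mer, CO trans; N3 fac, CO cis.
Each arrangement has an internal mirror plane or centre of symmetry, so none is chiral.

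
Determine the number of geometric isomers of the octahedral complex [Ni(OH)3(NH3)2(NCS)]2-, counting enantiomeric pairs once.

The six octahedral sites form three mutually perpendicular trans pairs.
Working through the distinct placements yields 3 geometric isomers: OH mer, NH3 cis; OH mer, NH3 trans; OH fac, NH3 cis.

3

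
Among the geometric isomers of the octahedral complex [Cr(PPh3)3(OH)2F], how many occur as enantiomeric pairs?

Working through the distinct placements yields 3 geometric isomers: PPh3 mer, OH cis; PPh3 mer, OH trans; PPh3 fac, OH cis.
Each arrangement has an internal mirror plane or centre of symmetry, so none is chiral.

0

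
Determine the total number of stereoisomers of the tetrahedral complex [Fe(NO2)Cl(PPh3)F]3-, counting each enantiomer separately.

2

All four vertices of a tetrahedron are equivalent and mutually adjacent, so cis/trans isomerism cannot arise.
Only one geometric arrangement is possible; it has no improper symmetry element, so it exists as a pair of enantiomers (2 stereoisomers).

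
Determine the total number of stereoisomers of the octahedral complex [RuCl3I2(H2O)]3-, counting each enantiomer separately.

An octahedron has six vertices in three trans pairs; every non-trans pair is cis.
Systematic placement gives 3 geometric isomers: Cl mer, I trans; Cl mer, I cis; Cl fac, I cis.
Each arrangement has an internal mirror plane or centre of symmetry, so none is chiral.

3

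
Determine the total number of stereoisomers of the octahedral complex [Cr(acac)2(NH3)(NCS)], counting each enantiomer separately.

3

In an octahedral complex each vertex has one trans partner and four cis neighbours.
Each acac is bidentate and must span two cis positions.
Working through the distinct placements yields 2 geometric isomers: NH3 and NCS mutually trans; NH3 and NCS mutually cis (chiral).
One of these lacks any improper symmetry element and so occurs as an enantiomeric pair, giving 2 + 1 = 3 stereoisomers in total.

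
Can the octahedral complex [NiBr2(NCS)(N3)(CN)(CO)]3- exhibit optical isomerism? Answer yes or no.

Systematic enumeration (placing each ligand type in turn and discarding arrangements equivalent by rotation or reflection) gives 9 geometric isomers.
Of these, 6 lack any improper symmetry element and so occur as enantiomeric pairs, giving 9 + 6 = 15 stereoisomers in total.

yes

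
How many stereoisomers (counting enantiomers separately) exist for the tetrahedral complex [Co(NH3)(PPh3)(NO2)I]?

2

All four vertices of a tetrahedron are equivalent and mutually adjacent, so cis/trans isomerism cannot arise.
Only one geometric arrangement is possible; it has no improper symmetry element, so it exists as a pair of enantiomers (2 stereoisomers).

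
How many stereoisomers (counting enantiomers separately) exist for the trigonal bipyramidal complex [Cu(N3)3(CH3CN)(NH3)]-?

In a trigonal bipyramid the two axial positions differ from the three equatorial ones.
Systematic placement gives 4 geometric isomers: CH3CN axial, NH3 equatorial; CH3CN axial, NH3 axial; CH3CN equatorial, NH3 equatorial; CH3CN equatorial, NH3 axial.
Each arrangement has an internal mirror plane or centre of symmetry, so none is chiral.

4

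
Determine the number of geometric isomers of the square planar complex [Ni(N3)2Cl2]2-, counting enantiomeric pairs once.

In a square planar complex each vertex has one trans partner and two cis neighbours.
Systematic placement gives 2 geometric isomers: N3 cis; N3 trans.

2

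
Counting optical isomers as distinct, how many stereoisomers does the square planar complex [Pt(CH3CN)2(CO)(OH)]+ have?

2

Systematic placement gives 2 geometric isomers: CH3CN cis; CH3CN trans.
Each arrangement has an internal mirror plane or centre of symmetry, so none is chiral.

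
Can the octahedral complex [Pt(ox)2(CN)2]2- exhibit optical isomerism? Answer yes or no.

In an octahedral complex each vertex has one trans partner and four cis neighbours.
Each ox is bidentate and must span two cis positions.
The distinct arrangements are (2 in all): CN trans; CN cis (chiral).
One of these lacks any improper symmetry element and so occurs as an enantiomeric pair, giving 2 + 1 = 3 stereoisomers in total.

yes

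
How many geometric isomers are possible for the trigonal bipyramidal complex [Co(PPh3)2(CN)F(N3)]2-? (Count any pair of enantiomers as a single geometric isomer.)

7

Systematic enumeration (placing each ligand type in turn and discarding arrangements equivalent by rotation or reflection) gives 7 geometric isomers.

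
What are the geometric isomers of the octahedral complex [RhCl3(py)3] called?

An octahedron has six vertices in three trans pairs; every non-trans pair is cis.
There are 2 geometric isomers: Cl mer; Cl fac.

fac and mer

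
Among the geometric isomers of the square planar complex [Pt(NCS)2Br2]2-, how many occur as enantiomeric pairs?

There are 2 geometric isomers: NCS cis; NCS trans.
Each arrangement has an internal mirror plane or centre of symmetry, so none is chiral.

0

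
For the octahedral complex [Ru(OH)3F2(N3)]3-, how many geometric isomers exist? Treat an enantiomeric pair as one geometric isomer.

3

The distinct arrangements are (3 in all): OH mer, F trans; OH mer, F cis; OH fac, F cis.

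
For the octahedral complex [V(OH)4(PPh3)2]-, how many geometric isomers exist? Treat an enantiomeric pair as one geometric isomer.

2

Systematic placement gives 2 geometric isomers: PPh3 trans; PPh3 cis.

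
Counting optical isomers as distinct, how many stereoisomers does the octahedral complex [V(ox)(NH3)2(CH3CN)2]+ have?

The six octahedral sites form three mutually perpendicular trans pairs.
Each ox is bidentate and must span two cis positions.
Systematic placement gives 3 geometric isomers: NH3 cis, CH3CN trans; NH3 cis, CH3CN cis (chiral); NH3 trans, CH3CN cis.
One of these lacks any improper symmetry element and so occurs as an enantiomeric pair, giving 3 + 1 = 4 stereoisomers in total.

4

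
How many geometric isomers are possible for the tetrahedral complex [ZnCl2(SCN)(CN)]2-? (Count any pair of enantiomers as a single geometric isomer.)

1

In a tetrahedral complex all four positions are equivalent and every pair of ligands is adjacent — there is no cis/trans distinction.
Only one geometric arrangement is possible.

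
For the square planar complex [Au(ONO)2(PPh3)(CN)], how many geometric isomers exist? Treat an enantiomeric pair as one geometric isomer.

2

In a square planar complex each vertex has one trans partner and two cis neighbours.
The distinct arrangements are (2 in all): ONO cis; ONO trans.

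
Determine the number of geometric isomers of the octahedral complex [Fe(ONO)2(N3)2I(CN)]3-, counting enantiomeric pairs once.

6

The six octahedral sites form three mutually perpendicular trans pairs.
The distinct arrangements are (6 in all): ONO trans, N3 trans; ONO cis, N3 cis (3 arrangements, 2 chiral); ONO trans, N3 cis; ONO cis, N3 trans.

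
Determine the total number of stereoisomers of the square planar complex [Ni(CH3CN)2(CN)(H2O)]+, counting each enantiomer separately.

2

In a square planar complex each vertex has one trans partner and two cis neighbours.
Systematic placement gives 2 geometric isomers: CH3CN cis; CH3CN trans.
Each arrangement has an internal mirror plane or centre of symmetry, so none is chiral.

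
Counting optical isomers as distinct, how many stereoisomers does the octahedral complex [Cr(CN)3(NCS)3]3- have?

2

The distinct arrangements are (2 in all): CN mer; CN fac.
Each arrangement has an internal mirror plane or centre of symmetry, so none is chiral.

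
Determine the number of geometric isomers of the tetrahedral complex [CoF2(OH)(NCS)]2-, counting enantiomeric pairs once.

In a tetrahedral complex all four positions are equivalent and every pair of ligands is adjacent — there is no cis/trans distinction.
Only one geometric arrangement is possible.

1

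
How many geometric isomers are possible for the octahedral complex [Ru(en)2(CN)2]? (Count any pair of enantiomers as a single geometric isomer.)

2

An octahedron has six vertices in three trans pairs; every non-trans pair is cis.
Each en is bidentate and must span two cis positions.
There are 2 geometric isomers: CN trans; CN cis (chiral).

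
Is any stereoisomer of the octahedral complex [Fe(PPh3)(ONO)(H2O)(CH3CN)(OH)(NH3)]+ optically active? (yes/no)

The six octahedral sites form three mutually perpendicular trans pairs.
Systematic enumeration (placing each ligand type in turn and discarding arrangements equivalent by rotation or reflection) gives 15 geometric isomers.
Of these, 15 lack any improper symmetry element and so occur as enantiomeric pairs, giving 15 + 15 = 30 stereoisomers in total.

yes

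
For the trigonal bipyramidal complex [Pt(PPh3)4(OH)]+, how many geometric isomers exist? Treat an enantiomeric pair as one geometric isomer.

There are 2 geometric isomers: OH axial; OH equatorial.

2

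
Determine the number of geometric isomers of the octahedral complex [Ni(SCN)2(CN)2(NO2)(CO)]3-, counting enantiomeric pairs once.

An octahedron has six vertices in three trans pairs; every non-trans pair is cis.
Working through the distinct placements yields 6 geometric isomers: SCN trans, CN trans; SCN cis, CN trans; SCN trans, CN cis; SCN cis, CN cis (3 arrangements, 2 chiral).

6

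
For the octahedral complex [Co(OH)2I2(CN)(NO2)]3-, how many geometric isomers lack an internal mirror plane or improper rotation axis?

The distinct arrangements are (6 in all): OH trans, I cis; OH cis, I cis (3 arrangements, 2 chiral); OH trans, I trans; OH cis, I trans.
Of these, 2 lack any improper symmetry element and so occur as enantiomeric pairs, giving 6 + 2 = 8 stereoisomers in total.

2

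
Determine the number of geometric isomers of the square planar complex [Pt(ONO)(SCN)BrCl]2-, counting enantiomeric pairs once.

A square has two trans pairs of vertices; adjacent vertices are cis.
Working through the distinct placements yields 3 geometric isomers: (Br/ONO trans, Cl/SCN trans); (Br/SCN trans, Cl/ONO trans); (Br/Cl trans, ONO/SCN trans).

3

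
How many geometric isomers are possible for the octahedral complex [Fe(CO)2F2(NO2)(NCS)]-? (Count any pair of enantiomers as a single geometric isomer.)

6

An octahedron has six vertices in three trans pairs; every non-trans pair is cis.
Working through the distinct placements yields 6 geometric isomers: CO trans, F trans; CO trans, F cis; CO cis, F cis (3 arrangements, 2 chiral); CO cis, F trans.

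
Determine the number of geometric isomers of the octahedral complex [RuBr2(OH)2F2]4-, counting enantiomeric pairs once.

An octahedron has six vertices in three trans pairs; every non-trans pair is cis.
Working through the distinct placements yields 5 geometric isomers: Br trans, OH trans, F trans; Br trans, OH cis, F cis; Br cis, OH trans, F cis; Br cis, OH cis, F cis (chiral); Br cis, OH cis, F trans.

5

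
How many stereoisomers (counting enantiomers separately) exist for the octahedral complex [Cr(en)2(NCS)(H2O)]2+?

3

In an octahedral complex each vertex has one trans partner and four cis neighbours.
Each en is bidentate and must span two cis positions.
Working through the distinct placements yields 2 geometric isomers: NCS and H2O mutually trans; NCS and H2O mutually cis (chiral).
One of these lacks any improper symmetry element and so occurs as an enantiomeric pair, giving 2 + 1 = 3 stereoisomers in total.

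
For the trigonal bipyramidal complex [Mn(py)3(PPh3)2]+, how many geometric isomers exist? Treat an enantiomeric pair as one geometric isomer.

3

There are 3 geometric isomers: PPh3 both axial; PPh3 one axial, one equatorial; PPh3 both equatorial.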